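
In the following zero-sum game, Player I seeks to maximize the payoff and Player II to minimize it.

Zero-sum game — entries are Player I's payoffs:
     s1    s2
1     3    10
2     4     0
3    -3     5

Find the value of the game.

Row 3 is strictly dominated by row 1, so Player I never plays it.
The remaining 2×2 game on (1, 2) × (s1, s2) has no saddle point. Let Player I play 1 with probability p; indifference gives 3p + 4(1−p) = 10p, so p = 4/11.
Similarly Player II's optimal q on s1 is 10/11, and the value is 3·(10/11) + (10)·(1/11) = 40/11.

40/11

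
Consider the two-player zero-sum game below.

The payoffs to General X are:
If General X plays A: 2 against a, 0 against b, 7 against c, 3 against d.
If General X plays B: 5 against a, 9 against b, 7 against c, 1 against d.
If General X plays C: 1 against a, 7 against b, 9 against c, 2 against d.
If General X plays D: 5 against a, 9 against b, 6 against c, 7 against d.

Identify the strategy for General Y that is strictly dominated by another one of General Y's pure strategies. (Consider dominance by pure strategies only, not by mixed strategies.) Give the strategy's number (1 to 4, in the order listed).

3

General Y prefers columns that give General X less. Compare c with a: 2 < 7, 5 < 7, 1 < 9, 5 < 6.
So a strictly dominates c for General Y; c is strictly dominated.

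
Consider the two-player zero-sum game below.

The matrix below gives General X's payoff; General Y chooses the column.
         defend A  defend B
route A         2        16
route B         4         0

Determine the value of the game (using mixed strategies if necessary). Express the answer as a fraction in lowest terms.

Row minima are 2 and 0, so General X's maximin is 2; column maxima are 4 and 16, so General Y's minimax is 4. These differ, so the equilibrium is in mixed strategies.
Let General X play route A with probability p. General Y is indifferent when 2p + 4(1−p) = 16p, giving p = 2/9.
Let General Y play defend A with probability q. General X is indifferent when 2q + 16(1−q) = 4q, giving q = 8/9.
The value is 2·(8/9) + (16)·(1/9) = 32/9.

32/9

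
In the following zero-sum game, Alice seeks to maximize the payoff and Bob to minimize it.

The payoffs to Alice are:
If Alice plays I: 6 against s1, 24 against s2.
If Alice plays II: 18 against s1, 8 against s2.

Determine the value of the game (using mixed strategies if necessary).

96/7

Row minima are 6 and 8, so Alice's maximin is 8; column maxima are 18 and 24, so Bob's minimax is 18. These differ, so the equilibrium is in mixed strategies.
Let Alice play I with probability p. Bob is indifferent when 6p + 18(1−p) = 24p + 8(1−p), giving p = 5/14.
Let Bob play s1 with probability q. Alice is indifferent when 6q + 24(1−q) = 18q + 8(1−q), giving q = 4/7.
The value is 6·(4/7) + (24)·(3/7) = 96/7.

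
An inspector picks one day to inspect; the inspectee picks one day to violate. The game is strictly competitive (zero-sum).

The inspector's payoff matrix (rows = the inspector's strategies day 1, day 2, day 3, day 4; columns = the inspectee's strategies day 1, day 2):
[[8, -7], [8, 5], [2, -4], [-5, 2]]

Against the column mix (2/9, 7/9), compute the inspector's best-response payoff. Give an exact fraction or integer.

17/3

day 1: (8)·(2/9) + (-7)·(7/9) = -11/3.
day 2: (8)·(2/9) + (5)·(7/9) = 17/3.
day 3: (2)·(2/9) + (-4)·(7/9) = -8/3.
day 4: (-5)·(2/9) + (2)·(7/9) = 4/9.
The best pure response is day 2 with expected payoff 17/3.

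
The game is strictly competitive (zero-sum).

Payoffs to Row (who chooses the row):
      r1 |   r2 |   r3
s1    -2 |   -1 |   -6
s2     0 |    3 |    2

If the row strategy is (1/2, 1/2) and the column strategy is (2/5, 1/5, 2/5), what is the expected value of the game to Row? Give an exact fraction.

-1

Against (2/5, 1/5, 2/5), each row's expected payoff is s1: -17/5; s2: 7/5.
Taking the (1/2, 1/2)-weighted average: (1/2)·(-17/5) + (1/2)·(7/5) = -1.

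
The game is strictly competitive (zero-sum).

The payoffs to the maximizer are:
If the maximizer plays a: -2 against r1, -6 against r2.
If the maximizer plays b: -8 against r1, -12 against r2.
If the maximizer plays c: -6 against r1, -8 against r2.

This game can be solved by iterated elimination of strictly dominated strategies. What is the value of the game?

Column r1 is strictly dominated by r2 for the minimizer (-6<-2, -12<-8, -8<-6); eliminate r1.
Row b is strictly dominated by row a (-6>-12); eliminate b.
Row c is strictly dominated by row a (-6>-8); eliminate c.
Only (a, r2) remains, with payoff -6.

-6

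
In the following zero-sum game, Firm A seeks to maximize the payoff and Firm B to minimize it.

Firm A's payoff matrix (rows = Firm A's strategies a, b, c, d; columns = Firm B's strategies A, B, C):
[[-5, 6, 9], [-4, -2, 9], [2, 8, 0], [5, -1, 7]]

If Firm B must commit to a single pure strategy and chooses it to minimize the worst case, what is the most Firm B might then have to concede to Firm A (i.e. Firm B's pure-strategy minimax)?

The worst case (largest entry) in each column is A: 5, B: 8, C: 9.
The best (smallest) of these is 5.

5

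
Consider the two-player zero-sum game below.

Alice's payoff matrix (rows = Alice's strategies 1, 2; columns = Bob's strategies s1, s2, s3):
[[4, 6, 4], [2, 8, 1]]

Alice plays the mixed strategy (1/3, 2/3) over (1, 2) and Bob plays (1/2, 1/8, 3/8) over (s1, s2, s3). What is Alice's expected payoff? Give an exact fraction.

3

Against (1/2, 1/8, 3/8), each row's expected payoff is 1: 17/4; 2: 19/8.
Taking the (1/3, 2/3)-weighted average: (1/3)·(17/4) + (2/3)·(19/8) = 3.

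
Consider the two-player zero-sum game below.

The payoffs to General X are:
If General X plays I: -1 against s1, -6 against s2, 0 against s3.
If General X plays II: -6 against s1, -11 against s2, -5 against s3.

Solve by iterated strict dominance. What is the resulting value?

Row II is strictly dominated by row I (-1>-6, -6>-11, 0>-5); eliminate II.
Column s3 is strictly dominated by s1 for General Y (-1<0); eliminate s3.
Column s1 is strictly dominated by s2 for General Y (-6<-1); eliminate s1.
Only (I, s2) remains, with payoff -6.

-6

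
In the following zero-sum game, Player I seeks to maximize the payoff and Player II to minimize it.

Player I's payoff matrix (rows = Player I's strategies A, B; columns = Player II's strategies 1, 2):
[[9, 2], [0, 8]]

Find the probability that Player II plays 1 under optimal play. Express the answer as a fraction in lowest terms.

2/5

Row minima are 2 and 0, so Player I's maximin is 2; column maxima are 9 and 8, so Player II's minimax is 8. These differ, so the equilibrium is in mixed strategies.
Let Player II play 1 with probability q. Player I is indifferent when 9q + 2(1−q) = 8(1−q), giving q = 2/5.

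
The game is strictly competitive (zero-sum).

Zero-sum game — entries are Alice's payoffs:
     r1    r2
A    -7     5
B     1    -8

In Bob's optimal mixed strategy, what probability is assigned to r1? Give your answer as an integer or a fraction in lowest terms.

13/21

Row minima are -7 and -8, so Alice's maximin is -7; column maxima are 1 and 5, so Bob's minimax is 1. These differ, so the equilibrium is in mixed strategies.
Let Bob play r1 with probability q. Alice is indifferent when −7q + 5(1−q) = q − 8(1−q), giving q = 13/21.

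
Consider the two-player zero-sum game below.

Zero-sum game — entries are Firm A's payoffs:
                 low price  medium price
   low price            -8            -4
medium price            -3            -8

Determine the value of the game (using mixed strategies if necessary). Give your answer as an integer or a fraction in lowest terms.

Row minima are -8 and -8, so Firm A's maximin is -8; column maxima are -3 and -4, so Firm B's minimax is -4. These differ, so the equilibrium is in mixed strategies.
Let Firm A play low price with probability p. Firm B is indifferent when −8p − 3(1−p) = −4p − 8(1−p), giving p = 5/9.
Let Firm B play low price with probability q. Firm A is indifferent when −8q − 4(1−q) = −3q − 8(1−q), giving q = 4/9.
The value is -8·(4/9) + (-4)·(5/9) = -52/9.

-52/9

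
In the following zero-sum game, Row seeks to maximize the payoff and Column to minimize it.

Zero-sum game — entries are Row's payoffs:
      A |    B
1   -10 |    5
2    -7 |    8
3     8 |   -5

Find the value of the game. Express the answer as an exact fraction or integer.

Row 1 is strictly dominated by row 2, so Row never plays it.
The remaining 2×2 game on (2, 3) × (A, B) has no saddle point. Let Row play 2 with probability p; indifference gives −7p + 8(1−p) = 8p − 5(1−p), so p = 13/28.
Similarly Column's optimal q on A is 13/28, and the value is -7·(13/28) + (8)·(15/28) = 29/28.

29/28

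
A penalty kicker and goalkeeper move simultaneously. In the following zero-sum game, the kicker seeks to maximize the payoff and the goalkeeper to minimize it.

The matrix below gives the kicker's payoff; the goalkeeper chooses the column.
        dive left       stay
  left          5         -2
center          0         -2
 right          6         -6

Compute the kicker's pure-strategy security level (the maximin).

The worst-case payoff for each row is left: -2, center: -2, right: -6.
The best of these is -2.

-2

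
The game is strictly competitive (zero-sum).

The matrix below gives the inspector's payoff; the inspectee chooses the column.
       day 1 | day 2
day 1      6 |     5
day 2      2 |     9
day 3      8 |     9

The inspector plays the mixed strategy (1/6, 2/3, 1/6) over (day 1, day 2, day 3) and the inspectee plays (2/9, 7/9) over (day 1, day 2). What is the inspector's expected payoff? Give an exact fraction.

197/27

Against (2/9, 7/9), each row's expected payoff is day 1: 47/9; day 2: 67/9; day 3: 79/9.
Taking the (1/6, 2/3, 1/6)-weighted average: (1/6)·(47/9) + (2/3)·(67/9) + (1/6)·(79/9) = 197/27.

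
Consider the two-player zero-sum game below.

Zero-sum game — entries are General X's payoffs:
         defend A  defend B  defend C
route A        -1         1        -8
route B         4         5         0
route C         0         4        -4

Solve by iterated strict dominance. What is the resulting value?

0

Row route A is strictly dominated by row route B (4>-1, 5>1, 0>-8); eliminate route A.
Row route C is strictly dominated by row route B (4>0, 5>4, 0>-4); eliminate route C.
Column defend A is strictly dominated by defend C for General Y (0<4); eliminate defend A.
Column defend B is strictly dominated by defend C for General Y (0<5); eliminate defend B.
Only (route B, defend C) remains, with payoff 0.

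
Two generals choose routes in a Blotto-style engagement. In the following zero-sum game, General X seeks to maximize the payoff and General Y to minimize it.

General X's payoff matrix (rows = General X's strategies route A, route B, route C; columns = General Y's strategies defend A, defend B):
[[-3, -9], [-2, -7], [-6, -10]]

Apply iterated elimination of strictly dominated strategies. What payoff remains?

-7

Column defend A is strictly dominated by defend B for General Y (-9<-3, -7<-2, -10<-6); eliminate defend A.
Row route C is strictly dominated by row route A (-9>-10); eliminate route C.
Row route A is strictly dominated by row route B (-7>-9); eliminate route A.
Only (route B, defend B) remains, with payoff -7.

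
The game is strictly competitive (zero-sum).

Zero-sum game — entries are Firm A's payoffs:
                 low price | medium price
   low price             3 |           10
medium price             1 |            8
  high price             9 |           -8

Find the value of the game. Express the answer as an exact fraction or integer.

Row medium price is strictly dominated by row low price, so Firm A never plays it.
The remaining 2×2 game on (low price, high price) × (low price, medium price) has no saddle point. Let Firm A play low price with probability p; indifference gives 3p + 9(1−p) = 10p − 8(1−p), so p = 17/24.
Similarly Firm B's optimal q on low price is 3/4, and the value is 3·(3/4) + (10)·(1/4) = 19/4.

19/4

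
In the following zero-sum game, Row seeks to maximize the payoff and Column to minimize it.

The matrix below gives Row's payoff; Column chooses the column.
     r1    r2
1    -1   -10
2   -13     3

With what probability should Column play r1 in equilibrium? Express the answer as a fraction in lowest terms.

13/25

Row minima are -10 and -13, so Row's maximin is -10; column maxima are -1 and 3, so Column's minimax is -1. These differ, so the equilibrium is in mixed strategies.
Let Column play r1 with probability q. Row is indifferent when −q − 10(1−q) = −13q + 3(1−q), giving q = 13/25.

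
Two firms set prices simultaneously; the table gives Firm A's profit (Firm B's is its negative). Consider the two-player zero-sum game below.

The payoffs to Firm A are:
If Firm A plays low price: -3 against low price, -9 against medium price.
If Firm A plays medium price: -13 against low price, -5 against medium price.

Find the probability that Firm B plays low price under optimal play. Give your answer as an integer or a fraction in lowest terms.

2/7

Row minima are -9 and -13, so Firm A's maximin is -9; column maxima are -3 and -5, so Firm B's minimax is -5. These differ, so the equilibrium is in mixed strategies.
Let Firm B play low price with probability q. Firm A is indifferent when −3q − 9(1−q) = −13q − 5(1−q), giving q = 2/7.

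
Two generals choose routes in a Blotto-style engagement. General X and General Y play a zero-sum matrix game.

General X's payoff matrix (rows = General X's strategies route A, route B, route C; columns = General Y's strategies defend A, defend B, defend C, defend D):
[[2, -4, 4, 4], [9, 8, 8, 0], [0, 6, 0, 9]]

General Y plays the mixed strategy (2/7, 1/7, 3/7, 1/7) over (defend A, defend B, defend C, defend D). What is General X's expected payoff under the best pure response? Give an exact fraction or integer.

route A: (2)·(2/7) + (-4)·(1/7) + (4)·(3/7) + (4)·(1/7) = 16/7.
route B: (9)·(2/7) + (8)·(1/7) + (8)·(3/7) + (0)·(1/7) = 50/7.
route C: (0)·(2/7) + (6)·(1/7) + (0)·(3/7) + (9)·(1/7) = 15/7.
The best pure response is route B with expected payoff 50/7.

50/7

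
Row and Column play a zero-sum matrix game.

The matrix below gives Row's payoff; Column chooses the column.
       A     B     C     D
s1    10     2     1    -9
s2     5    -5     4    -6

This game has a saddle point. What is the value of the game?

-6

Row minima: -9, -6 → Row's maximin is -6.
Column maxima: 10, 2, 4, -6 → Column's minimax is -6.
They coincide at (s2, D), so the value is -6.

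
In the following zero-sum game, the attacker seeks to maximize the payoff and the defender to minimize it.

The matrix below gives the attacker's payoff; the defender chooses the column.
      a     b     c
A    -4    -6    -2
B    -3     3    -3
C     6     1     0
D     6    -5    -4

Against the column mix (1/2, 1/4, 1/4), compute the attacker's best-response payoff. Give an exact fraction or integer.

A: (-4)·(1/2) + (-6)·(1/4) + (-2)·(1/4) = -4.
B: (-3)·(1/2) + (3)·(1/4) + (-3)·(1/4) = -3/2.
C: (6)·(1/2) + (1)·(1/4) + (0)·(1/4) = 13/4.
D: (6)·(1/2) + (-5)·(1/4) + (-4)·(1/4) = 3/4.
The best pure response is C with expected payoff 13/4.

13/4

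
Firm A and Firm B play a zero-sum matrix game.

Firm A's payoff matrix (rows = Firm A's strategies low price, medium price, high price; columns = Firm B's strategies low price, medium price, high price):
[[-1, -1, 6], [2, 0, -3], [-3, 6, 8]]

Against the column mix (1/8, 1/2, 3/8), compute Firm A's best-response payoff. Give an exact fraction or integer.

45/8

low price: (-1)·(1/8) + (-1)·(1/2) + (6)·(3/8) = 13/8.
medium price: (2)·(1/8) + (0)·(1/2) + (-3)·(3/8) = -7/8.
high price: (-3)·(1/8) + (6)·(1/2) + (8)·(3/8) = 45/8.
The best pure response is high price with expected payoff 45/8.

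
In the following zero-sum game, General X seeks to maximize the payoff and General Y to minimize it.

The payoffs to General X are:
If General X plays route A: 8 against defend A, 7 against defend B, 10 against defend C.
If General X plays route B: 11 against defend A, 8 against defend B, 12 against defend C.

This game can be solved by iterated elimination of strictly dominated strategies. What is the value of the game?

Column defend A is strictly dominated by defend B for General Y (7<8, 8<11); eliminate defend A.
Column defend C is strictly dominated by defend B for General Y (7<10, 8<12); eliminate defend C.
Row route A is strictly dominated by row route B (8>7); eliminate route A.
Only (route B, defend B) remains, with payoff 8.

8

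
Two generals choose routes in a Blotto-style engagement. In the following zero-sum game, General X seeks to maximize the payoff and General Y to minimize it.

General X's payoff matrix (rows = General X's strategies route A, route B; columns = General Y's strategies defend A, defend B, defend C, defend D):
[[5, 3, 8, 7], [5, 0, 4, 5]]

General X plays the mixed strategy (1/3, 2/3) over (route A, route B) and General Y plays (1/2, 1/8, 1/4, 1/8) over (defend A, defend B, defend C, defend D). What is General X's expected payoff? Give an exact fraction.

14/3

Against (1/2, 1/8, 1/4, 1/8), each row's expected payoff is route A: 23/4; route B: 33/8.
Taking the (1/3, 2/3)-weighted average: (1/3)·(23/4) + (2/3)·(33/8) = 14/3.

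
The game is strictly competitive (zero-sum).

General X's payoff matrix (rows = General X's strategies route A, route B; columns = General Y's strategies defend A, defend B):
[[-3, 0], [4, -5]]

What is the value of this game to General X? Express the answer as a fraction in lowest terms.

Row minima are -3 and -5, so General X's maximin is -3; column maxima are 4 and 0, so General Y's minimax is 0. These differ, so the equilibrium is in mixed strategies.
Let General X play route A with probability p. General Y is indifferent when −3p + 4(1−p) = −5(1−p), giving p = 3/4.
Let General Y play defend A with probability q. General X is indifferent when −3q = 4q − 5(1−q), giving q = 5/12.
The value is -3·(5/12) + (0)·(7/12) = -5/4.

-5/4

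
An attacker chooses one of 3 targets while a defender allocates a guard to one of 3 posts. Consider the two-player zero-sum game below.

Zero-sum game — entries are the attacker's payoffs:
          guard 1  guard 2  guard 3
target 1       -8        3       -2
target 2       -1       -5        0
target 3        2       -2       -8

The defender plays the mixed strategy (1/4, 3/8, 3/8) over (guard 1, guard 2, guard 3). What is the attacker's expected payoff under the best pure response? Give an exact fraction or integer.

-13/8

target 1: (-8)·(1/4) + (3)·(3/8) + (-2)·(3/8) = -13/8.
target 2: (-1)·(1/4) + (-5)·(3/8) + (0)·(3/8) = -17/8.
target 3: (2)·(1/4) + (-2)·(3/8) + (-8)·(3/8) = -13/4.
The best pure response is target 1 with expected payoff -13/8.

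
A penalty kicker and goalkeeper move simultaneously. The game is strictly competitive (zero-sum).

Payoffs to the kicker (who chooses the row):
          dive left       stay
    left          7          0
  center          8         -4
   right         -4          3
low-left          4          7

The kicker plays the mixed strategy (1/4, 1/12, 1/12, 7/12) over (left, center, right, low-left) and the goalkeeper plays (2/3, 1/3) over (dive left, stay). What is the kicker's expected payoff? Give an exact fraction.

Against (2/3, 1/3), each row's expected payoff is left: 14/3; center: 4; right: -5/3; low-left: 5.
Taking the (1/4, 1/12, 1/12, 7/12)-weighted average: (1/4)·(14/3) + (1/12)·(4) + (1/12)·(-5/3) + (7/12)·(5) = 77/18.

77/18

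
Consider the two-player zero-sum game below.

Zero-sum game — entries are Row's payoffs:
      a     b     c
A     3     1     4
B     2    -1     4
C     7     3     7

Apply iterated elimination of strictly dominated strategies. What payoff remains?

Row A is strictly dominated by row C (7>3, 3>1, 7>4); eliminate A.
Row B is strictly dominated by row C (7>2, 3>-1, 7>4); eliminate B.
Column a is strictly dominated by b for Column (3<7); eliminate a.
Column c is strictly dominated by b for Column (3<7); eliminate c.
Only (C, b) remains, with payoff 3.

3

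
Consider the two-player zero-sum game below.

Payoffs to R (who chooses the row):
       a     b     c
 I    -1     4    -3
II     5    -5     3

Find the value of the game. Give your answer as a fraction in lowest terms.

Column a is strictly dominated by c for C (it gives R more in every row).
The remaining 2×2 game on (I, II) × (b, c) has no saddle point. Let R play I with probability p; indifference gives 4p − 5(1−p) = −3p + 3(1−p), so p = 8/15.
Similarly C's optimal q on b is 2/5, and the value is 4·(2/5) + (-3)·(3/5) = -1/5.

-1/5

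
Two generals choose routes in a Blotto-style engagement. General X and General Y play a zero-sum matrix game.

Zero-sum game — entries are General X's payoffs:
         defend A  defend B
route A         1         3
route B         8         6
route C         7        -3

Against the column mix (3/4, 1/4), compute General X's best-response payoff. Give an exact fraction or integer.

15/2

route A: (1)·(3/4) + (3)·(1/4) = 3/2.
route B: (8)·(3/4) + (6)·(1/4) = 15/2.
route C: (7)·(3/4) + (-3)·(1/4) = 9/2.
The best pure response is route B with expected payoff 15/2.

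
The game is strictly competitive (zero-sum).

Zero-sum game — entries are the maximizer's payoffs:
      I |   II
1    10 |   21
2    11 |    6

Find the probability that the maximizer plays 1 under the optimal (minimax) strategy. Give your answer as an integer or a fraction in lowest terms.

5/16

Row minima are 10 and 6, so the maximizer's maximin is 10; column maxima are 11 and 21, so the minimizer's minimax is 11. These differ, so the equilibrium is in mixed strategies.
Let the maximizer play 1 with probability p. The minimizer is indifferent when 10p + 11(1−p) = 21p + 6(1−p), giving p = 5/16.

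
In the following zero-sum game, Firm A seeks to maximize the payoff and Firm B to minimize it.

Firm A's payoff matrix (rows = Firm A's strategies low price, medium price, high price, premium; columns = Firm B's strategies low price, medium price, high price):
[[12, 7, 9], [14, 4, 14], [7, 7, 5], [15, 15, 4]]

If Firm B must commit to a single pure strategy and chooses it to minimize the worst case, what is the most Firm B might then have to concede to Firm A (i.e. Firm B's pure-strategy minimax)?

The worst case (largest entry) in each column is low price: 15, medium price: 15, high price: 14.
The best (smallest) of these is 14.

14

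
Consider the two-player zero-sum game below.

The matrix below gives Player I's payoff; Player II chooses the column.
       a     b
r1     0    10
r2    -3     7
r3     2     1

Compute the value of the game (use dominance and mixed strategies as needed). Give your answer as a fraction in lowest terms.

Row r2 is strictly dominated by row r1, so Player I never plays it.
The remaining 2×2 game on (r1, r3) × (a, b) has no saddle point. Let Player I play r1 with probability p; indifference gives 2(1−p) = 10p + (1−p), so p = 1/11.
Similarly Player II's optimal q on a is 9/11, and the value is 0·(9/11) + (10)·(2/11) = 20/11.

20/11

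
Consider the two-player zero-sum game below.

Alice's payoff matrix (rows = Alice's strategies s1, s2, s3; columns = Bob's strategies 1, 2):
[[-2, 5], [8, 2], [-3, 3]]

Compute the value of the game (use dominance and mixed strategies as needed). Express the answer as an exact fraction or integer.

44/13

Row s3 is strictly dominated by row s1, so Alice never plays it.
The remaining 2×2 game on (s1, s2) × (1, 2) has no saddle point. Let Alice play s1 with probability p; indifference gives −2p + 8(1−p) = 5p + 2(1−p), so p = 6/13.
Similarly Bob's optimal q on 1 is 3/13, and the value is -2·(3/13) + (5)·(10/13) = 44/13.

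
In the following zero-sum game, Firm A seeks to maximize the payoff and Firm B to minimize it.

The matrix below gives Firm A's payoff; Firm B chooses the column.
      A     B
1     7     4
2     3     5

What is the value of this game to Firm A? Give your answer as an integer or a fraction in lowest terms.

Row minima are 4 and 3, so Firm A's maximin is 4; column maxima are 7 and 5, so Firm B's minimax is 5. These differ, so the equilibrium is in mixed strategies.
Let Firm A play 1 with probability p. Firm B is indifferent when 7p + 3(1−p) = 4p + 5(1−p), giving p = 2/5.
Let Firm B play A with probability q. Firm A is indifferent when 7q + 4(1−q) = 3q + 5(1−q), giving q = 1/5.
The value is 7·(1/5) + (4)·(4/5) = 23/5.

23/5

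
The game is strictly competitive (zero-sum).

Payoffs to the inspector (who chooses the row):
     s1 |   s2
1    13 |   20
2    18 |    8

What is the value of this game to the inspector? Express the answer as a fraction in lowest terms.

Row minima are 13 and 8, so the inspector's maximin is 13; column maxima are 18 and 20, so the inspectee's minimax is 18. These differ, so the equilibrium is in mixed strategies.
Let the inspector play 1 with probability p. The inspectee is indifferent when 13p + 18(1−p) = 20p + 8(1−p), giving p = 10/17.
Let the inspectee play s1 with probability q. The inspector is indifferent when 13q + 20(1−q) = 18q + 8(1−q), giving q = 12/17.
The value is 13·(12/17) + (20)·(5/17) = 256/17.

256/17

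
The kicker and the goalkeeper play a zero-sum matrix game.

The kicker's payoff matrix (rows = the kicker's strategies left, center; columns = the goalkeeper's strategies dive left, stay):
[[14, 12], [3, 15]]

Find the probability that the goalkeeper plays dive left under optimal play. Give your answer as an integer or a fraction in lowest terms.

3/14

Row minima are 12 and 3, so the kicker's maximin is 12; column maxima are 14 and 15, so the goalkeeper's minimax is 14. These differ, so the equilibrium is in mixed strategies.
Let the goalkeeper play dive left with probability q. The kicker is indifferent when 14q + 12(1−q) = 3q + 15(1−q), giving q = 3/14.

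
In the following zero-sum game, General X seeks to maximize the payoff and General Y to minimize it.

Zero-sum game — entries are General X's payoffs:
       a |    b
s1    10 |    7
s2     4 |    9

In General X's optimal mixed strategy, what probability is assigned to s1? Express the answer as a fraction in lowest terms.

5/8

Row minima are 7 and 4, so General X's maximin is 7; column maxima are 10 and 9, so General Y's minimax is 9. These differ, so the equilibrium is in mixed strategies.
Let General X play s1 with probability p. General Y is indifferent when 10p + 4(1−p) = 7p + 9(1−p), giving p = 5/8.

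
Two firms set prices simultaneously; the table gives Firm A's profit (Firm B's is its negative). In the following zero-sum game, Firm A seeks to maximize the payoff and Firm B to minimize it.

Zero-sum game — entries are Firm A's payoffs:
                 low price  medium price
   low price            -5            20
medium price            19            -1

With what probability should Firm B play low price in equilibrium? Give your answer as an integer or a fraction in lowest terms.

Row minima are -5 and -1, so Firm A's maximin is -1; column maxima are 19 and 20, so Firm B's minimax is 19. These differ, so the equilibrium is in mixed strategies.
Let Firm B play low price with probability q. Firm A is indifferent when −5q + 20(1−q) = 19q − (1−q), giving q = 7/15.

7/15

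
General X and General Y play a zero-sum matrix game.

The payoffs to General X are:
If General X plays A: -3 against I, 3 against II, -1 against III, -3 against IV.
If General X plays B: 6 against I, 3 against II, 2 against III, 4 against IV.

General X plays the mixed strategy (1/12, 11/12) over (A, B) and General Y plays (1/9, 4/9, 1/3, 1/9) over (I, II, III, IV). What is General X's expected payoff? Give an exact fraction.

311/108

Against (1/9, 4/9, 1/3, 1/9), each row's expected payoff is A: 1/3; B: 28/9.
Taking the (1/12, 11/12)-weighted average: (1/12)·(1/3) + (11/12)·(28/9) = 311/108.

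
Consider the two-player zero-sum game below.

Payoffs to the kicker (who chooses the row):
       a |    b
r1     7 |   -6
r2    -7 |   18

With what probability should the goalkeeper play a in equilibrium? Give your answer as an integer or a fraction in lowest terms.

12/19

Row minima are -6 and -7, so the kicker's maximin is -6; column maxima are 7 and 18, so the goalkeeper's minimax is 7. These differ, so the equilibrium is in mixed strategies.
Let the goalkeeper play a with probability q. The kicker is indifferent when 7q − 6(1−q) = −7q + 18(1−q), giving q = 12/19.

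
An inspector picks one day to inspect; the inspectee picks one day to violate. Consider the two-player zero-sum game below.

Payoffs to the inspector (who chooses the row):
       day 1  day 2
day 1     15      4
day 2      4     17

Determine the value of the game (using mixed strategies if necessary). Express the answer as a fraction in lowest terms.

239/24

Row minima are 4 and 4, so the inspector's maximin is 4; column maxima are 15 and 17, so the inspectee's minimax is 15. These differ, so the equilibrium is in mixed strategies.
Let the inspector play day 1 with probability p. The inspectee is indifferent when 15p + 4(1−p) = 4p + 17(1−p), giving p = 13/24.
Let the inspectee play day 1 with probability q. The inspector is indifferent when 15q + 4(1−q) = 4q + 17(1−q), giving q = 13/24.
The value is 15·(13/24) + (4)·(11/24) = 239/24.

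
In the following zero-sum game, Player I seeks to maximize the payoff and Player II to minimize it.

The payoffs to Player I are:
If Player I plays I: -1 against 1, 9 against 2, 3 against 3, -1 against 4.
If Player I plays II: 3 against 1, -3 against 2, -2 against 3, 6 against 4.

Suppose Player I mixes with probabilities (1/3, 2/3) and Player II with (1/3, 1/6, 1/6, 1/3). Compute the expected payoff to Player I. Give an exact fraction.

Against (1/3, 1/6, 1/6, 1/3), each row's expected payoff is I: 4/3; II: 13/6.
Taking the (1/3, 2/3)-weighted average: (1/3)·(4/3) + (2/3)·(13/6) = 17/9.

17/9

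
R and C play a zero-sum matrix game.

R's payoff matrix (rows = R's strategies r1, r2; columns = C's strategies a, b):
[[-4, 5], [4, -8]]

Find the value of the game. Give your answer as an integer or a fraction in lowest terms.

-4/7

Row minima are -4 and -8, so R's maximin is -4; column maxima are 4 and 5, so C's minimax is 4. These differ, so the equilibrium is in mixed strategies.
Let R play r1 with probability p. C is indifferent when −4p + 4(1−p) = 5p − 8(1−p), giving p = 4/7.
Let C play a with probability q. R is indifferent when −4q + 5(1−q) = 4q − 8(1−q), giving q = 13/21.
The value is -4·(13/21) + (5)·(8/21) = -4/7.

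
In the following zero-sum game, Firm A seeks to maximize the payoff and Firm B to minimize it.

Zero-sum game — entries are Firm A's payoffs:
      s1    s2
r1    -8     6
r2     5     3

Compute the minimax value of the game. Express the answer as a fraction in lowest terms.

Row minima are -8 and 3, so Firm A's maximin is 3; column maxima are 5 and 6, so Firm B's minimax is 5. These differ, so the equilibrium is in mixed strategies.
Let Firm A play r1 with probability p. Firm B is indifferent when −8p + 5(1−p) = 6p + 3(1−p), giving p = 1/8.
Let Firm B play s1 with probability q. Firm A is indifferent when −8q + 6(1−q) = 5q + 3(1−q), giving q = 3/16.
The value is -8·(3/16) + (6)·(13/16) = 27/8.

27/8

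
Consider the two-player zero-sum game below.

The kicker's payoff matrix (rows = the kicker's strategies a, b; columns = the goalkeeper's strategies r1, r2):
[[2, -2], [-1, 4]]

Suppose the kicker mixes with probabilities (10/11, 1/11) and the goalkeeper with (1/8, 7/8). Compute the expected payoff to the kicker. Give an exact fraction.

Against (1/8, 7/8), each row's expected payoff is a: -3/2; b: 27/8.
Taking the (10/11, 1/11)-weighted average: (10/11)·(-3/2) + (1/11)·(27/8) = -93/88.

-93/88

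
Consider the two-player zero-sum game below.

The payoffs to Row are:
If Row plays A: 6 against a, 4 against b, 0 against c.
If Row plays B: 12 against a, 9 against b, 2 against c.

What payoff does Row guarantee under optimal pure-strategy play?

Row minima: 0, 2 → Row's maximin is 2.
Column maxima: 12, 9, 2 → Column's minimax is 2.
They coincide at (B, c), so the value is 2.

2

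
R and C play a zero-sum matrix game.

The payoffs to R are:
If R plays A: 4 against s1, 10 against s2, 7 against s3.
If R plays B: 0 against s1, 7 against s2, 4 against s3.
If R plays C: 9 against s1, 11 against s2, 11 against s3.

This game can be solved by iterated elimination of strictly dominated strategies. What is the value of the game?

9

Row B is strictly dominated by row A (4>0, 10>7, 7>4); eliminate B.
Column s3 is strictly dominated by s1 for C (4<7, 9<11); eliminate s3.
Column s2 is strictly dominated by s1 for C (4<10, 9<11); eliminate s2.
Row A is strictly dominated by row C (9>4); eliminate A.
Only (C, s1) remains, with payoff 9.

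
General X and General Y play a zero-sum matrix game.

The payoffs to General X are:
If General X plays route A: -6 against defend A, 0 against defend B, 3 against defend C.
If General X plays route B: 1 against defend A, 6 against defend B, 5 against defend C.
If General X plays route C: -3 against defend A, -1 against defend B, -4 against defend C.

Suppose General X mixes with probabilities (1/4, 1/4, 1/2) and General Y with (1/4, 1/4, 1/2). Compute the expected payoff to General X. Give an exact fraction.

-7/16

Against (1/4, 1/4, 1/2), each row's expected payoff is route A: 0; route B: 17/4; route C: -3.
Taking the (1/4, 1/4, 1/2)-weighted average: (1/4)·(0) + (1/4)·(17/4) + (1/2)·(-3) = -7/16.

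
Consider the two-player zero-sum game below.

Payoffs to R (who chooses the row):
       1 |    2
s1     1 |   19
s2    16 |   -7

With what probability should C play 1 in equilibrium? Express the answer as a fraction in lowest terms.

Row minima are 1 and -7, so R's maximin is 1; column maxima are 16 and 19, so C's minimax is 16. These differ, so the equilibrium is in mixed strategies.
Let C play 1 with probability q. R is indifferent when q + 19(1−q) = 16q − 7(1−q), giving q = 26/41.

26/41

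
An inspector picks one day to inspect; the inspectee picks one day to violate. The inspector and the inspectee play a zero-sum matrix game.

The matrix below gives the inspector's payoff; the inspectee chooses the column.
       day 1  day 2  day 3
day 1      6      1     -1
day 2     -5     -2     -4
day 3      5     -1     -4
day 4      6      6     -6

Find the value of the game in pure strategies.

-1

Row minima: -1, -5, -4, -6 → the inspector's maximin is -1.
Column maxima: 6, 6, -1 → the inspectee's minimax is -1.
They coincide at (day 1, day 3), so the value is -1.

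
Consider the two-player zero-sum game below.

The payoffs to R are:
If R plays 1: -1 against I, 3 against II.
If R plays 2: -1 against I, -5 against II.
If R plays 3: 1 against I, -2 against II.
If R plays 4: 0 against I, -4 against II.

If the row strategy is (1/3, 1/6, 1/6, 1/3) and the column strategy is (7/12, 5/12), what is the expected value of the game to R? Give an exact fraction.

Against (7/12, 5/12), each row's expected payoff is 1: 2/3; 2: -8/3; 3: -1/4; 4: -5/3.
Taking the (1/3, 1/6, 1/6, 1/3)-weighted average: (1/3)·(2/3) + (1/6)·(-8/3) + (1/6)·(-1/4) + (1/3)·(-5/3) = -59/72.

-59/72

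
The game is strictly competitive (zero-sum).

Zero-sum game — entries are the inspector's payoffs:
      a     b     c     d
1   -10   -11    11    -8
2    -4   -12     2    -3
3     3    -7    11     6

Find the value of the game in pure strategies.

-7

Row minima: -11, -12, -7 → the inspector's maximin is -7.
Column maxima: 3, -7, 11, 6 → the inspectee's minimax is -7.
They coincide at (3, b), so the value is -7.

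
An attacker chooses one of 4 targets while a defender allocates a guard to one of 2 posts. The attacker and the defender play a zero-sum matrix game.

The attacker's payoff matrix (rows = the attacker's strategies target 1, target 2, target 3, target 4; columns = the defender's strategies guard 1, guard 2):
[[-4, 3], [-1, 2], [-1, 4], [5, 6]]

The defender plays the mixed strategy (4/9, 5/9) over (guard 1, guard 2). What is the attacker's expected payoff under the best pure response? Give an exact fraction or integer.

50/9

target 1: (-4)·(4/9) + (3)·(5/9) = -1/9.
target 2: (-1)·(4/9) + (2)·(5/9) = 2/3.
target 3: (-1)·(4/9) + (4)·(5/9) = 16/9.
target 4: (5)·(4/9) + (6)·(5/9) = 50/9.
The best pure response is target 4 with expected payoff 50/9.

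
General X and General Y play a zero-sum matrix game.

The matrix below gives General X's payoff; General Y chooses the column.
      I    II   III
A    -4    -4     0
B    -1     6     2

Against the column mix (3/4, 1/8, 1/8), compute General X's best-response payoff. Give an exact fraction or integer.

A: (-4)·(3/4) + (-4)·(1/8) + (0)·(1/8) = -7/2.
B: (-1)·(3/4) + (6)·(1/8) + (2)·(1/8) = 1/4.
The best pure response is B with expected payoff 1/4.

1/4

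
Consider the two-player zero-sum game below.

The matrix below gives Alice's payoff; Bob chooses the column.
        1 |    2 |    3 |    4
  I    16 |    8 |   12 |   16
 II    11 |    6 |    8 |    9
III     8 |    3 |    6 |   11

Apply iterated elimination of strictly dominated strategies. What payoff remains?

Row II is strictly dominated by row I (16>11, 8>6, 12>8, 16>9); eliminate II.
Column 1 is strictly dominated by 2 for Bob (8<16, 3<8); eliminate 1.
Column 4 is strictly dominated by 2 for Bob (8<16, 3<11); eliminate 4.
Column 3 is strictly dominated by 2 for Bob (8<12, 3<6); eliminate 3.
Row III is strictly dominated by row I (8>3); eliminate III.
Only (I, 2) remains, with payoff 8.

8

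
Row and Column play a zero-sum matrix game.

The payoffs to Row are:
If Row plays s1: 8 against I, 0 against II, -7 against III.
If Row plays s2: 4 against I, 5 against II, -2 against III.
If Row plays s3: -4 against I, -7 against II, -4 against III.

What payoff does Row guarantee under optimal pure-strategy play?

Row minima: -7, -2, -7 → Row's maximin is -2.
Column maxima: 8, 5, -2 → Column's minimax is -2.
They coincide at (s2, III), so the value is -2.

-2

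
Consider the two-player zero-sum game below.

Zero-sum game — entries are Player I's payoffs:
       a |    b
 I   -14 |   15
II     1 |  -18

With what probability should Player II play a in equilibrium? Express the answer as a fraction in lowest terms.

11/16

Row minima are -14 and -18, so Player I's maximin is -14; column maxima are 1 and 15, so Player II's minimax is 1. These differ, so the equilibrium is in mixed strategies.
Let Player II play a with probability q. Player I is indifferent when −14q + 15(1−q) = q − 18(1−q), giving q = 11/16.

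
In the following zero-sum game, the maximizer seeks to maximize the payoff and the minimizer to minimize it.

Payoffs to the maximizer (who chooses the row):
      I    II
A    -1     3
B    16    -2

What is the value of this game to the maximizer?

Row minima are -1 and -2, so the maximizer's maximin is -1; column maxima are 16 and 3, so the minimizer's minimax is 3. These differ, so the equilibrium is in mixed strategies.
Let the maximizer play A with probability p. The minimizer is indifferent when −p + 16(1−p) = 3p − 2(1−p), giving p = 9/11.
Let the minimizer play I with probability q. The maximizer is indifferent when −q + 3(1−q) = 16q − 2(1−q), giving q = 5/22.
The value is -1·(5/22) + (3)·(17/22) = 23/11.

23/11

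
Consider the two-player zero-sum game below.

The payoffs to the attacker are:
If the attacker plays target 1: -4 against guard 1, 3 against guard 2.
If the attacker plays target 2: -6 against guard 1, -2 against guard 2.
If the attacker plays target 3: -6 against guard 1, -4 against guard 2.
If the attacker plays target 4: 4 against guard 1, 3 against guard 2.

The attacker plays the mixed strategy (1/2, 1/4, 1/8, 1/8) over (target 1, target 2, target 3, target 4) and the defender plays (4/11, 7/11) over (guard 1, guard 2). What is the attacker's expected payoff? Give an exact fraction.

-71/88

Against (4/11, 7/11), each row's expected payoff is target 1: 5/11; target 2: -38/11; target 3: -52/11; target 4: 37/11.
Taking the (1/2, 1/4, 1/8, 1/8)-weighted average: (1/2)·(5/11) + (1/4)·(-38/11) + (1/8)·(-52/11) + (1/8)·(37/11) = -71/88.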